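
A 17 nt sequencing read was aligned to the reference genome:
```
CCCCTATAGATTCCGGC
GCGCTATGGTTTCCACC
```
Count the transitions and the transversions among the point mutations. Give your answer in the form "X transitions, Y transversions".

Transitions (purine↔purine or pyrimidine↔pyrimidine): 8 A→G, 15 G→A.
Transversions (purine↔pyrimidine): 1 C→G, 3 C→G, 10 A→T, 16 G→C.

2 transitions, 4 transversions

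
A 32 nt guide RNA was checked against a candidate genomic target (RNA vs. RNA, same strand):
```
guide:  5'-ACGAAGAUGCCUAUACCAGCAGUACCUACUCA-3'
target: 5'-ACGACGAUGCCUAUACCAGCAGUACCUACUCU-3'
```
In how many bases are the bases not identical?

2

The sequences differ at bases 5, 32 (1-based) — 2 in total.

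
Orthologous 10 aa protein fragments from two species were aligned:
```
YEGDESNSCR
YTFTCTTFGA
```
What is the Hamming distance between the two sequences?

9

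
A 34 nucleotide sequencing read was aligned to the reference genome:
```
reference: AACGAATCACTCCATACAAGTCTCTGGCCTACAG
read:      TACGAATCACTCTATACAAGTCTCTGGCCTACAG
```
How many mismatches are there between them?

The sequences differ at bases 1, 13 (1-based) — 2 in total.

2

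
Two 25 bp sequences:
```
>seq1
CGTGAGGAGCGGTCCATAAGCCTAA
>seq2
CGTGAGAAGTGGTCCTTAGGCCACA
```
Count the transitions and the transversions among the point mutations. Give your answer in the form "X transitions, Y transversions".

Transitions (purine↔purine or pyrimidine↔pyrimidine): 7 G→A, 10 C→T, 19 A→G.
Transversions (purine↔pyrimidine): 16 A→T, 23 T→A, 24 A→C.

3 transitions, 3 transversions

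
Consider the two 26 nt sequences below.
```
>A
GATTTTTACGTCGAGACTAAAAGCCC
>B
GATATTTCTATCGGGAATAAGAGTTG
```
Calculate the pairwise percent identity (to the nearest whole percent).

62%

10 positions differ (4, 8, 9, 10, 14, 17, 21, 24, 25, 26), so 16 of 26 match: 16/26 = 61.54%.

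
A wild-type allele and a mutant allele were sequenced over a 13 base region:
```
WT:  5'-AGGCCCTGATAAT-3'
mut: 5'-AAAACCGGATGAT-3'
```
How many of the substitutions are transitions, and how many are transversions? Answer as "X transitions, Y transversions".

3 transitions, 2 transversions

Mismatches (1-based):
base 2: G→A (purine→purine, transition)
base 3: G→A (purine→purine, transition)
base 4: C→A (pyrimidine→purine, transversion)
base 7: T→G (pyrimidine→purine, transversion)
base 11: A→G (purine→purine, transition)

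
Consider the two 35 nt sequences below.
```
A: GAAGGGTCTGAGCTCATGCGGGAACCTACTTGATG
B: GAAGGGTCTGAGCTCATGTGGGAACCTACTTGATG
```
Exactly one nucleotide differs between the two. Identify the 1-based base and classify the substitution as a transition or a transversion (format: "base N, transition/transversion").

Base 19 changes C→T. C is a pyrimidine and T is a pyrimidine, so this is a transition.

base 19, transition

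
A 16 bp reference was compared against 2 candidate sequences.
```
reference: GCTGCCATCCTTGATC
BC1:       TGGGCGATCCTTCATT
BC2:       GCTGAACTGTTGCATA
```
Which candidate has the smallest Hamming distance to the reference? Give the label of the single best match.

BC1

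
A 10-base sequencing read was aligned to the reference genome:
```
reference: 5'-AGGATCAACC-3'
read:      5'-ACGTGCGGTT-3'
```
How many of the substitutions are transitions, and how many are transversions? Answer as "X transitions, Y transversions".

4 transitions, 3 transversions

Transitions (purine↔purine or pyrimidine↔pyrimidine): 7 A→G, 8 A→G, 9 C→T, 10 C→T.
Transversions (purine↔pyrimidine): 2 G→C, 4 A→T, 5 T→G.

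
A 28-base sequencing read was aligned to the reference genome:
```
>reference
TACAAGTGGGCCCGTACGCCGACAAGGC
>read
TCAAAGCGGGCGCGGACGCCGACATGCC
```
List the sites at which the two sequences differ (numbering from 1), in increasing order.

2, 3, 7, 12, 15, 25, 27

Scanning 1-based: 2: A/C; 3: C/A; 7: T/C; 12: C/G; 15: T/G; 25: A/T; 27: G/C.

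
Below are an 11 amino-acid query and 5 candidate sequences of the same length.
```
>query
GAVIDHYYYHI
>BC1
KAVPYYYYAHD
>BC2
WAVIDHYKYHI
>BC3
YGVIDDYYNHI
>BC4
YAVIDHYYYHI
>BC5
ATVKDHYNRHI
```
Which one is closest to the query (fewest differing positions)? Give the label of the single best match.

BC4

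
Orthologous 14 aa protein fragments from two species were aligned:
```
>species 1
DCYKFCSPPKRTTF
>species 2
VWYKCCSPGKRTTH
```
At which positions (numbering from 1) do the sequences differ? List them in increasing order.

1, 2, 5, 9, 14

Scanning 1-based: 1: D/V; 2: C/W; 5: F/C; 9: P/G; 14: F/H.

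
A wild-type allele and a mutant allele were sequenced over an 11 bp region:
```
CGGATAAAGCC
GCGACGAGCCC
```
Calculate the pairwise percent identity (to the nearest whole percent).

Mismatches at positions 1, 2, 5, 6, 8, 9 (1-based): 6 of 11.
Identical positions: 5/11 = 45.45% → 45%.

45%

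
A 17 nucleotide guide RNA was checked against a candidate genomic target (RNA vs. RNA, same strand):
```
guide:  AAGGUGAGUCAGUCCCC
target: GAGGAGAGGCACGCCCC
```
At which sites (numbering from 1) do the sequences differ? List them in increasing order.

1, 5, 9, 12, 13

Scanning 1-based: 1: A/G; 5: U/A; 9: U/G; 12: G/C; 13: U/G.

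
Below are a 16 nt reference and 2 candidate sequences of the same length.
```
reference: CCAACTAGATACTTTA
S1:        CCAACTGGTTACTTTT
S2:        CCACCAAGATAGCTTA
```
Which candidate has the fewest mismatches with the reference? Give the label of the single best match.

S1

S1 differs at 3 sites; S2 differs at 4 sites. The closest is S1.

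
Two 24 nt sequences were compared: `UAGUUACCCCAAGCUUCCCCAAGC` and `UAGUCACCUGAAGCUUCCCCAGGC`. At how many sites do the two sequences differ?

4

Comparing position by position, 4 sites differ: 5 (U/C), 9 (C/U), 10 (C/G), 22 (A/G).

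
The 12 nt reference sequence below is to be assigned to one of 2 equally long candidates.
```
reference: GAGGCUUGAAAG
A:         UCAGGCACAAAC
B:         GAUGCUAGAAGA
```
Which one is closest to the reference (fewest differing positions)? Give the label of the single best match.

Hamming distances to reference — A: 8; B: 4.
Smallest is B with 4 mismatches.

B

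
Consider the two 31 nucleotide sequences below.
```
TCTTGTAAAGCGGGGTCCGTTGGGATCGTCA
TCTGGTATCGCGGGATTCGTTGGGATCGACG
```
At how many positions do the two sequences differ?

Comparing position by position, 7 positions differ: 4 (T/G), 8 (A/T), 9 (A/C), 15 (G/A), 17 (C/T), 29 (T/A), 31 (A/G).

7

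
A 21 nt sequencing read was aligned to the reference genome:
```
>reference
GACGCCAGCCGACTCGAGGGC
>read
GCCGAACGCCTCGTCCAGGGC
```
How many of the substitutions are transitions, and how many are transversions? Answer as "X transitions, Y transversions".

Transitions (purine↔purine or pyrimidine↔pyrimidine): none.
Transversions (purine↔pyrimidine): 2 A→C, 5 C→A, 6 C→A, 7 A→C, 11 G→T, 12 A→C, 13 C→G, 16 G→C.

0 transitions, 8 transversions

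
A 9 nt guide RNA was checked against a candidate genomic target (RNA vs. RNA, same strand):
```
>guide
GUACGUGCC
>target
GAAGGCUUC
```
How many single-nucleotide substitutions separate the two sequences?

Mismatches (1-based): site 2: U→A; site 4: C→G; site 6: U→C; site 7: G→U; site 8: C→U.

5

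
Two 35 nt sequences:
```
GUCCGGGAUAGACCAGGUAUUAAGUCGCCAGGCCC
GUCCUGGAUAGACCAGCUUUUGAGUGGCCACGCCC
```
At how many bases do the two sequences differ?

6

Mismatches (1-based): base 5: G→U; base 17: G→C; base 19: A→U; base 22: A→G; base 26: C→G; base 31: G→C.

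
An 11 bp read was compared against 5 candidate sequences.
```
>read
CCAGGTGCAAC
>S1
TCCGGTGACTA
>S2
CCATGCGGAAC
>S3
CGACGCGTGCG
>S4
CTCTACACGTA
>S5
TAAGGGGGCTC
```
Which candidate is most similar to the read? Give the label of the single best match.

S1 differs at 6 sites; S2 differs at 3 sites; S3 differs at 7 sites; S4 differs at 9 sites; S5 differs at 6 sites. The closest is S2.

S2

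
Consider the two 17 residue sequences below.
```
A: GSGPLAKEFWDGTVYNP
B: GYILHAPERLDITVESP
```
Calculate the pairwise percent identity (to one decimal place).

Mismatches at positions 2, 3, 4, 5, 7, 9, 10, 12, 15, 16 (1-based): 10 of 17.
Identical positions: 7/17 = 41.18% → 41.2%.

41.2%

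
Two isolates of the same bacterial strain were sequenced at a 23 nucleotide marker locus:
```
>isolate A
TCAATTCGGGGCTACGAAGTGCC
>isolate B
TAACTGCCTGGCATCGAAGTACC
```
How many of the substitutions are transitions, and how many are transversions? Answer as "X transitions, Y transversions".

Transitions (purine↔purine or pyrimidine↔pyrimidine): 21 G→A.
Transversions (purine↔pyrimidine): 2 C→A, 4 A→C, 6 T→G, 8 G→C, 9 G→T, 13 T→A, 14 A→T.

1 transition, 7 transversions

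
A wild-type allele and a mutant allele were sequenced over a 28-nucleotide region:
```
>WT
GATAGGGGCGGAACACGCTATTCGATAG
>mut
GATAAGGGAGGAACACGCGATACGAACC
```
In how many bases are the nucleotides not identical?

The sequences differ at bases 5, 9, 19, 22, 26, 27, 28 (1-based) — 7 in total.

7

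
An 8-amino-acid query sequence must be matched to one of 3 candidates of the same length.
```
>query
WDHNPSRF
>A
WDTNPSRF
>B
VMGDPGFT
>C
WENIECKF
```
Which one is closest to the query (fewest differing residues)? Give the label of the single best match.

A

Hamming distances to query — A: 1; B: 7; C: 6.
Smallest is A with 1 mismatch.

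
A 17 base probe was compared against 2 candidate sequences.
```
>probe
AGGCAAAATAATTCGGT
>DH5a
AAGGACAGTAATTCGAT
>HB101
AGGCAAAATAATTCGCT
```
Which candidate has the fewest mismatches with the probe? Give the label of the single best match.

HB101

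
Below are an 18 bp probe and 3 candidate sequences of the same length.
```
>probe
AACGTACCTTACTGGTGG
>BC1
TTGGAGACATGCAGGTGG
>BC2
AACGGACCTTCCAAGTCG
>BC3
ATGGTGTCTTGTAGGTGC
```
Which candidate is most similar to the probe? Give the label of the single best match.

Hamming distances to probe — BC1: 9; BC2: 5; BC3: 8.
Smallest is BC2 with 5 mismatches.

BC2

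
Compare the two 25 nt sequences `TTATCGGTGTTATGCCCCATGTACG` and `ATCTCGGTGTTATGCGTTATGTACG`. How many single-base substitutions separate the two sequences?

5

Mismatches (1-based): position 1: T→A; position 3: A→C; position 16: C→G; position 17: C→T; position 18: C→T.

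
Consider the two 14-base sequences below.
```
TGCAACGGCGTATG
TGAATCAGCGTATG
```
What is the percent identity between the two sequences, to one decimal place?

78.6%

Mismatches at positions 3, 5, 7 (1-based): 3 of 14.
Identical positions: 11/14 = 78.57% → 78.6%.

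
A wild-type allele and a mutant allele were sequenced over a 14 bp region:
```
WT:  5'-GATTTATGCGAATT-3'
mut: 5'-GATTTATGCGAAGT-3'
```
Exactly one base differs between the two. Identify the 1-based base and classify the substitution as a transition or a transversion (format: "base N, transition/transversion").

base 13, transversion

Base 13 changes T→G. T is a pyrimidine and G is a purine, so this is a transversion.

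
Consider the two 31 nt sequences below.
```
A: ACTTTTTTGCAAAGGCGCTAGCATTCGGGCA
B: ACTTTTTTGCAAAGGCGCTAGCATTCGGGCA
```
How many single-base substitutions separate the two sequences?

The two sequences are identical at every position.

0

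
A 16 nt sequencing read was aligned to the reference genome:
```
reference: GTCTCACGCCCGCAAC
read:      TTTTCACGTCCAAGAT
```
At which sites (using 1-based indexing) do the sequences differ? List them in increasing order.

1, 3, 9, 12, 13, 14, 16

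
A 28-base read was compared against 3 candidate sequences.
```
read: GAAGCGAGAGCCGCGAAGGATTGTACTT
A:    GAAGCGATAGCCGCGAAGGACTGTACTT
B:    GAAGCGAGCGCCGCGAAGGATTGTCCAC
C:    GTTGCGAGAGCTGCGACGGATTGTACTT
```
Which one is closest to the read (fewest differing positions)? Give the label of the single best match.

A

Hamming distances to read — A: 2; B: 4; C: 4.
Smallest is A with 2 mismatches.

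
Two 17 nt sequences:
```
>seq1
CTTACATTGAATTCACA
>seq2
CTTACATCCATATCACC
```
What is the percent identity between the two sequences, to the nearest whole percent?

71%

Mismatches at positions 8, 9, 11, 12, 17 (1-based): 5 of 17.
Identical positions: 12/17 = 70.59% → 71%.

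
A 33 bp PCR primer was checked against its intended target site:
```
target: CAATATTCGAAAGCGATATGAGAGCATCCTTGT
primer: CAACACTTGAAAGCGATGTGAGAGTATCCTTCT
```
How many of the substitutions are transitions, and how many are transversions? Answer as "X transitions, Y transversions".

Mismatches (1-based):
base 4: T→C (pyrimidine→pyrimidine, transition)
base 6: T→C (pyrimidine→pyrimidine, transition)
base 8: C→T (pyrimidine→pyrimidine, transition)
base 18: A→G (purine→purine, transition)
base 25: C→T (pyrimidine→pyrimidine, transition)
base 32: G→C (purine→pyrimidine, transversion)

5 transitions, 1 transversion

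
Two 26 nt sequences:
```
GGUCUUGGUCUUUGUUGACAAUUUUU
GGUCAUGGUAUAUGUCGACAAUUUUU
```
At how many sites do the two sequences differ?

4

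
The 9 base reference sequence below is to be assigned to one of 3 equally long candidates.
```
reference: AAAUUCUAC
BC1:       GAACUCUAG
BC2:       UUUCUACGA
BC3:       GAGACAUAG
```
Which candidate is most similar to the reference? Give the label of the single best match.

BC1

BC1 differs at 3 bases; BC2 differs at 8 bases; BC3 differs at 6 bases. The closest is BC1.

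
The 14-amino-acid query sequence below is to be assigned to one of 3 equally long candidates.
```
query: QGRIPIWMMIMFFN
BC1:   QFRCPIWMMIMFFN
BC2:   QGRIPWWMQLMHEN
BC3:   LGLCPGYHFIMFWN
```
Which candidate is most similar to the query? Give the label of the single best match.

BC1 differs at 2 positions; BC2 differs at 5 positions; BC3 differs at 8 positions. The closest is BC1.

BC1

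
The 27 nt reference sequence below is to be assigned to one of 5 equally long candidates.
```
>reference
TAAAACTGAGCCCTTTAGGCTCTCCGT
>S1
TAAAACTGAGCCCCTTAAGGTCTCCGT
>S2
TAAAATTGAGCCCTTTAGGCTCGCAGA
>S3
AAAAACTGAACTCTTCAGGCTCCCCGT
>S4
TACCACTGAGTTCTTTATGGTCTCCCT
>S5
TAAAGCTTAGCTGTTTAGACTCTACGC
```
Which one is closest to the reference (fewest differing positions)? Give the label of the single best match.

Hamming distances to reference — S1: 3; S2: 4; S3: 5; S4: 7; S5: 7.
Smallest is S1 with 3 mismatches.

S1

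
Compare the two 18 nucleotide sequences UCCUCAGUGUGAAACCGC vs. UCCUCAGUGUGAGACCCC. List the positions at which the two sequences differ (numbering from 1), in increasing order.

Differences at position 13 (A→G), position 17 (G→C).

13, 17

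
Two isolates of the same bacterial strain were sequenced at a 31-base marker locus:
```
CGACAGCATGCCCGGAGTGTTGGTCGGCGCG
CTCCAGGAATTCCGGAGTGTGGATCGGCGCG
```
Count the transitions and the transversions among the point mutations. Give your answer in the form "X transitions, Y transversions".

2 transitions, 6 transversions

Transitions (purine↔purine or pyrimidine↔pyrimidine): 11 C→T, 23 G→A.
Transversions (purine↔pyrimidine): 2 G→T, 3 A→C, 7 C→G, 9 T→A, 10 G→T, 21 T→G.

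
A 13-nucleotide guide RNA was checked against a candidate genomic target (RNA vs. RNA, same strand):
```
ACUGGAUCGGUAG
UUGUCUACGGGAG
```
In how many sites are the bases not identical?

The sequences differ at sites 1, 2, 3, 4, 5, 6, 7, 11 (1-based) — 8 in total.

8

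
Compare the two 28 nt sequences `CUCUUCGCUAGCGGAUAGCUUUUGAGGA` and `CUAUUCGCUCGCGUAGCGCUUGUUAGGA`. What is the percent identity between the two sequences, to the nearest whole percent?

75%

Mismatches at positions 3, 10, 14, 16, 17, 22, 24 (1-based): 7 of 28.
Identical positions: 21/28 = 75% → 75%.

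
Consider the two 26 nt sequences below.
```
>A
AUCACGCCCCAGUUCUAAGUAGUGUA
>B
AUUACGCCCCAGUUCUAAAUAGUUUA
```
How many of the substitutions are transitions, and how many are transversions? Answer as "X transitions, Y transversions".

2 transitions, 1 transversion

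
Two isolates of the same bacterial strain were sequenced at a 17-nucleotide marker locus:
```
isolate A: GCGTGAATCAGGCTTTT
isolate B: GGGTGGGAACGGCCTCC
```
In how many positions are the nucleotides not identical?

9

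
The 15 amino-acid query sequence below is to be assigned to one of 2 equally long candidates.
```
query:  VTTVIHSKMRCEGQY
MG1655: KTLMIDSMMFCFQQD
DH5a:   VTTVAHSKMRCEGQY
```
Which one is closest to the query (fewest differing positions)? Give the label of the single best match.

Hamming distances to query — MG1655: 9; DH5a: 1.
Smallest is DH5a with 1 mismatch.

DH5a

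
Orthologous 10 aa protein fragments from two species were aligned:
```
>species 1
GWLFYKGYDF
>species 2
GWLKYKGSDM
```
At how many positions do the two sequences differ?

3

The sequences differ at positions 4, 8, 10 (1-based) — 3 in total.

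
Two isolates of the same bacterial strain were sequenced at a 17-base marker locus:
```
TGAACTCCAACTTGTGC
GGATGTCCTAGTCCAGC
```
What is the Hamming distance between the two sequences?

8

Comparing position by position, 8 bases differ: 1 (T/G), 4 (A/T), 5 (C/G), 9 (A/T), 11 (C/G), 13 (T/C), 14 (G/C), 15 (T/A).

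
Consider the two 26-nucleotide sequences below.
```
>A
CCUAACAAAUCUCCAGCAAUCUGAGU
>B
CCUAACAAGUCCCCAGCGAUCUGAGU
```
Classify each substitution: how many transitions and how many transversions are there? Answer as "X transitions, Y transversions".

3 transitions, 0 transversions

Transitions (purine↔purine or pyrimidine↔pyrimidine): 9 A→G, 12 U→C, 18 A→G.
Transversions (purine↔pyrimidine): none.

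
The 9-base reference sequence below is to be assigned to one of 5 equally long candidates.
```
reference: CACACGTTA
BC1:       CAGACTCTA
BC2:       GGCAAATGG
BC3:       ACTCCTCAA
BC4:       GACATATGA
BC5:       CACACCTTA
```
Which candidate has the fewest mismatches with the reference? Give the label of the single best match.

BC5

BC1 differs at 3 bases; BC2 differs at 6 bases; BC3 differs at 7 bases; BC4 differs at 4 bases; BC5 differs at 1 base. The closest is BC5.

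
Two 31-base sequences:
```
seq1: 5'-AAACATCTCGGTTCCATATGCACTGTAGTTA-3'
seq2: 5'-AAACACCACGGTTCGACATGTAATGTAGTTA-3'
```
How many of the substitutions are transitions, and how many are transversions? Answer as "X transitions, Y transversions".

Mismatches (1-based):
base 6: T→C (pyrimidine→pyrimidine, transition)
base 8: T→A (pyrimidine→purine, transversion)
base 15: C→G (pyrimidine→purine, transversion)
base 17: T→C (pyrimidine→pyrimidine, transition)
base 21: C→T (pyrimidine→pyrimidine, transition)
base 23: C→A (pyrimidine→purine, transversion)

3 transitions, 3 transversions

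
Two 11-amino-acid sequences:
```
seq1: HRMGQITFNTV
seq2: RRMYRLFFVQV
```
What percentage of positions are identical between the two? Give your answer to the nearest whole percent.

Mismatches at positions 1, 4, 5, 6, 7, 9, 10 (1-based): 7 of 11.
Identical positions: 4/11 = 36.36% → 36%.

36%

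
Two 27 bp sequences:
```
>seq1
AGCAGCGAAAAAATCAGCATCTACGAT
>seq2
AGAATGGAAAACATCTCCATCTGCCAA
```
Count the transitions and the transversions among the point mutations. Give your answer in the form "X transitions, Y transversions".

1 transition, 8 transversions

Transitions (purine↔purine or pyrimidine↔pyrimidine): 23 A→G.
Transversions (purine↔pyrimidine): 3 C→A, 5 G→T, 6 C→G, 12 A→C, 16 A→T, 17 G→C, 25 G→C, 27 T→A.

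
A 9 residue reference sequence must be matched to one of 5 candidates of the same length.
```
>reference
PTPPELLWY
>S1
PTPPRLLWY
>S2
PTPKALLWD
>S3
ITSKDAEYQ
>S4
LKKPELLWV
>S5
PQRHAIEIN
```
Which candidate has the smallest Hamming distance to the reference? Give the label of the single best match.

S1 differs at 1 position; S2 differs at 3 positions; S3 differs at 8 positions; S4 differs at 4 positions; S5 differs at 8 positions. The closest is S1.

S1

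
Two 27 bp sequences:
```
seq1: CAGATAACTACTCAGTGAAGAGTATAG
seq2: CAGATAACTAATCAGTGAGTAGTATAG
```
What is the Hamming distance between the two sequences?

3

The sequences differ at sites 11, 19, 20 (1-based) — 3 in total.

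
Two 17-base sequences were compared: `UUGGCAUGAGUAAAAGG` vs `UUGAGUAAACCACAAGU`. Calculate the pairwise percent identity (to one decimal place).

47.1%

Mismatches at positions 4, 5, 6, 7, 8, 10, 11, 13, 17 (1-based): 9 of 17.
Identical positions: 8/17 = 47.06% → 47.1%.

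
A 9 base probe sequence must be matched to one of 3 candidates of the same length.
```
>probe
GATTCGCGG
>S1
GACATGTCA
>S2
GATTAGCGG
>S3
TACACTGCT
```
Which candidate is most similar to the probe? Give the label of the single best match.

S2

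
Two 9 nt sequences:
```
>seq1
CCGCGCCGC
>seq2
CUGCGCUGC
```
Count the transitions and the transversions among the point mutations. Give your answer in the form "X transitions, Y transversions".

Transitions (purine↔purine or pyrimidine↔pyrimidine): 2 C→U, 7 C→U.
Transversions (purine↔pyrimidine): none.

2 transitions, 0 transversions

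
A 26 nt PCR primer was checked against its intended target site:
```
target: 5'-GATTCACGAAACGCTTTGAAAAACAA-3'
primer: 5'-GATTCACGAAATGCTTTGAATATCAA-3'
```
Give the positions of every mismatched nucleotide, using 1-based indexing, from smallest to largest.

12, 21, 23

Differences at position 12 (C→T), position 21 (A→T), position 23 (A→T).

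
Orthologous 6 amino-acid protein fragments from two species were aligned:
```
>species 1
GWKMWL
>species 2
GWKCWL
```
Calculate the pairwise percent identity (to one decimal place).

Mismatch at position 4 (1-based): 1 of 6.
Identical positions: 5/6 = 83.33% → 83.3%.

83.3%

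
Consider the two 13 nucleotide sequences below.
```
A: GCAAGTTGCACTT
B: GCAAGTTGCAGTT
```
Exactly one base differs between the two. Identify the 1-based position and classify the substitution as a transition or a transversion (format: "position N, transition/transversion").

position 11, transversion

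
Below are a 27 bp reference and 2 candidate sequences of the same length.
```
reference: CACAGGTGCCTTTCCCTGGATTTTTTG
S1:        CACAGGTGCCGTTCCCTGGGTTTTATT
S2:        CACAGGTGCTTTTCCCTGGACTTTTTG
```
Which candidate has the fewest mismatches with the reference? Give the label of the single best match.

Hamming distances to reference — S1: 4; S2: 2.
Smallest is S2 with 2 mismatches.

S2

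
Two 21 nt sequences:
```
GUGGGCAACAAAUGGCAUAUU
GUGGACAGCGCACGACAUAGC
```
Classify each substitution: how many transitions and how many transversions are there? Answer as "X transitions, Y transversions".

6 transitions, 2 transversions

Mismatches (1-based):
site 5: G→A (purine→purine, transition)
site 8: A→G (purine→purine, transition)
site 10: A→G (purine→purine, transition)
site 11: A→C (purine→pyrimidine, transversion)
site 13: U→C (pyrimidine→pyrimidine, transition)
site 15: G→A (purine→purine, transition)
site 20: U→G (pyrimidine→purine, transversion)
site 21: U→C (pyrimidine→pyrimidine, transition)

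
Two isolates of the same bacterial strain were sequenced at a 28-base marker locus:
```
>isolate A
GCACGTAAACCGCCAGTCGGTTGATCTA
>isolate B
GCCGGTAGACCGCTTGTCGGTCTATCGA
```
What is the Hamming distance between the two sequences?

8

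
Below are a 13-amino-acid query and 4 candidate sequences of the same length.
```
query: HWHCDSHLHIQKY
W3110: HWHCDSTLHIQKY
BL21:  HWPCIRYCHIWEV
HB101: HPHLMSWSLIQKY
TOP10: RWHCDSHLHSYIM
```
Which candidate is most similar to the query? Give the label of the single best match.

W3110 differs at 1 position; BL21 differs at 8 positions; HB101 differs at 6 positions; TOP10 differs at 5 positions. The closest is W3110.

W3110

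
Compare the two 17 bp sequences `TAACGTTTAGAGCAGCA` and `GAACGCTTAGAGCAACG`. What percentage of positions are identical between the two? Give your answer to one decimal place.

Mismatches at positions 1, 6, 15, 17 (1-based): 4 of 17.
Identical positions: 13/17 = 76.47% → 76.5%.

76.5%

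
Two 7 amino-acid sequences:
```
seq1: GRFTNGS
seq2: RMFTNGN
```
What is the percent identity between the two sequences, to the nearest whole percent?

57%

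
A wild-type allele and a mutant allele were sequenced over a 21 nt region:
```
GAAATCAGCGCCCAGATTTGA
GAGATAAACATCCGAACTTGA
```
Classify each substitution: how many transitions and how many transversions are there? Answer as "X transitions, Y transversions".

Transitions (purine↔purine or pyrimidine↔pyrimidine): 3 A→G, 8 G→A, 10 G→A, 11 C→T, 14 A→G, 15 G→A, 17 T→C.
Transversions (purine↔pyrimidine): 6 C→A.

7 transitions, 1 transversion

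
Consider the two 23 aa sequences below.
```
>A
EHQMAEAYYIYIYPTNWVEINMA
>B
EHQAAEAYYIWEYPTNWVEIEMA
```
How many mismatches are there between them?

The sequences differ at residues 4, 11, 12, 21 (1-based) — 4 in total.

4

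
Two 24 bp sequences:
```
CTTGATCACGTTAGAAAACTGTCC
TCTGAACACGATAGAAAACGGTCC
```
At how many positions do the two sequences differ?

The sequences differ at positions 1, 2, 6, 11, 20 (1-based) — 5 in total.

5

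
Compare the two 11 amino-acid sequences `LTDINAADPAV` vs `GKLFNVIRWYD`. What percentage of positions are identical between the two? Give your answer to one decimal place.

9.1%

Mismatches at positions 1, 2, 3, 4, 6, 7, 8, 9, 10, 11 (1-based): 10 of 11.
Identical positions: 1/11 = 9.091% → 9.1%.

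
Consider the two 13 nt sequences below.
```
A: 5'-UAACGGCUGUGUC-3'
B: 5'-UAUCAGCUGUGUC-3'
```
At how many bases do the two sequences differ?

2

Comparing position by position, 2 bases differ: 3 (A/U), 5 (G/A).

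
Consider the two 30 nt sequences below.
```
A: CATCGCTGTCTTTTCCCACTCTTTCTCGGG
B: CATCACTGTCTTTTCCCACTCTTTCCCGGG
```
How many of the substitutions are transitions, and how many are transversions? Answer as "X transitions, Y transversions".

2 transitions, 0 transversions

Mismatches (1-based):
position 5: G→A (purine→purine, transition)
position 26: T→C (pyrimidine→pyrimidine, transition)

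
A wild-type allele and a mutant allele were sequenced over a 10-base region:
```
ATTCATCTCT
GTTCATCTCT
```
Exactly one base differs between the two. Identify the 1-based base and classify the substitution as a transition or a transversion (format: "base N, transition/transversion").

Base 1 changes A→G. A is a purine and G is a purine, so this is a transition.

base 1, transition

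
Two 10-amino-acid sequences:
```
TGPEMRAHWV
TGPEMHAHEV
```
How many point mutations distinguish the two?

Mismatches (1-based): residue 6: R→H; residue 9: W→E.

2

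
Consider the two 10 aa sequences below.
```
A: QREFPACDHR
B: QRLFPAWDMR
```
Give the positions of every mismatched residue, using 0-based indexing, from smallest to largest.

2, 6, 8

Scanning 0-based: 2: E/L; 6: C/W; 8: H/M.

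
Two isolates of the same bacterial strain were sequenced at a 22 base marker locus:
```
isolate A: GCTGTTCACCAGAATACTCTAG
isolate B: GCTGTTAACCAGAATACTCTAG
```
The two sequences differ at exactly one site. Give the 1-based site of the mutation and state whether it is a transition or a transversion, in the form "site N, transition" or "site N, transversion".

The sequences differ only at site 7: C→A (pyrimidine→purine), a transversion.

site 7, transversion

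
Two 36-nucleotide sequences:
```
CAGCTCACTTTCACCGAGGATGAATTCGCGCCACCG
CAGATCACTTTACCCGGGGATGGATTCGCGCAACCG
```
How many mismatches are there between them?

Comparing position by position, 6 sites differ: 4 (C/A), 12 (C/A), 13 (A/C), 17 (A/G), 23 (A/G), 32 (C/A).

6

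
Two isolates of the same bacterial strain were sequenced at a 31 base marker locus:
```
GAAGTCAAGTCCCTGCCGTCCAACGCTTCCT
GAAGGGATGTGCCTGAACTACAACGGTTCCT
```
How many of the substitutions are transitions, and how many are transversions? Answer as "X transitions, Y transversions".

Transitions (purine↔purine or pyrimidine↔pyrimidine): none.
Transversions (purine↔pyrimidine): 5 T→G, 6 C→G, 8 A→T, 11 C→G, 16 C→A, 17 C→A, 18 G→C, 20 C→A, 26 C→G.

0 transitions, 9 transversions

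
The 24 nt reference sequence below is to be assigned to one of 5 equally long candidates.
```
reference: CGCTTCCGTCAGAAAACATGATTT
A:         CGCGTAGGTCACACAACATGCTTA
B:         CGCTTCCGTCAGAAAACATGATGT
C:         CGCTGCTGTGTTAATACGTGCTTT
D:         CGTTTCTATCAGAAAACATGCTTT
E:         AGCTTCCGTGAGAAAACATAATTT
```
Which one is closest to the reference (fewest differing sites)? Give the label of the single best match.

B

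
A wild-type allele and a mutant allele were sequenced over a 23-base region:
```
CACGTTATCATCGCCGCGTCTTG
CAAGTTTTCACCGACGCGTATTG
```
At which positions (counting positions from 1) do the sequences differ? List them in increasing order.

3, 7, 11, 14, 20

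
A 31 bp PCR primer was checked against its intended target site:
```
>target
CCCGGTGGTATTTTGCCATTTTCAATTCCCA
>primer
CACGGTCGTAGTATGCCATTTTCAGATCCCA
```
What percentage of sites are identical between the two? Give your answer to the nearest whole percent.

81%

6 positions differ (2, 7, 11, 13, 25, 26), so 25 of 31 match: 25/31 = 80.65%.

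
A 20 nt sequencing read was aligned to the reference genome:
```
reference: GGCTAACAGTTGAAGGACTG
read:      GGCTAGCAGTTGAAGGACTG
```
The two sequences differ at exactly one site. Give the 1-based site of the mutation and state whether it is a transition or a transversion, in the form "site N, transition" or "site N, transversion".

Site 6 changes A→G. A is a purine and G is a purine, so this is a transition.

site 6, transition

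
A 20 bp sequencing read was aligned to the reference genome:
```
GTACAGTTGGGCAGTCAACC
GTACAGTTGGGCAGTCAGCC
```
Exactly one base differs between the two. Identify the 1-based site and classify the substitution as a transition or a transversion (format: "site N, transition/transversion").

Site 18 changes A→G. A is a purine and G is a purine, so this is a transition.

site 18, transition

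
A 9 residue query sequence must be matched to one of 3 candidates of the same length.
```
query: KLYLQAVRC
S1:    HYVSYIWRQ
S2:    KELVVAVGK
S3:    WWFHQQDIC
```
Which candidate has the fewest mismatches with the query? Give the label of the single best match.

S2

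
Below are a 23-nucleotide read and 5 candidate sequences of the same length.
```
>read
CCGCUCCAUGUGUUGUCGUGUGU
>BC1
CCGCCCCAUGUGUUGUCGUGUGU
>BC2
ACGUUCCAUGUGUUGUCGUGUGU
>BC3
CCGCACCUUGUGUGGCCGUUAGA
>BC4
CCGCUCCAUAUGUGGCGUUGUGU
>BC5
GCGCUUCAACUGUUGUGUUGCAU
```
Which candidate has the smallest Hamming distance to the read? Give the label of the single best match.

BC1

Hamming distances to read — BC1: 1; BC2: 2; BC3: 7; BC4: 5; BC5: 8.
Smallest is BC1 with 1 mismatch.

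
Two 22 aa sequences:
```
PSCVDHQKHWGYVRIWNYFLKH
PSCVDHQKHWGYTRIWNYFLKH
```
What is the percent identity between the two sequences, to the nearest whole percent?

95%

1 position differs (13), so 21 of 22 match: 21/22 = 95.45%.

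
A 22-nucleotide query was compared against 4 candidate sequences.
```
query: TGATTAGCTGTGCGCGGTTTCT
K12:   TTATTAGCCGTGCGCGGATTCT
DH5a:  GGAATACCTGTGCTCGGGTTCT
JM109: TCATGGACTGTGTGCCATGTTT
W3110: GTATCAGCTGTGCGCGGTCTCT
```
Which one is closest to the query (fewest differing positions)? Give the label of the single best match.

K12

K12 differs at 3 positions; DH5a differs at 5 positions; JM109 differs at 9 positions; W3110 differs at 4 positions. The closest is K12.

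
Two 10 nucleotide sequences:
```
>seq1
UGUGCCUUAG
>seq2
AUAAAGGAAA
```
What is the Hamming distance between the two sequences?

9

Comparing position by position, 9 sites differ: 1 (U/A), 2 (G/U), 3 (U/A), 4 (G/A), 5 (C/A), 6 (C/G), 7 (U/G), 8 (U/A), 10 (G/A).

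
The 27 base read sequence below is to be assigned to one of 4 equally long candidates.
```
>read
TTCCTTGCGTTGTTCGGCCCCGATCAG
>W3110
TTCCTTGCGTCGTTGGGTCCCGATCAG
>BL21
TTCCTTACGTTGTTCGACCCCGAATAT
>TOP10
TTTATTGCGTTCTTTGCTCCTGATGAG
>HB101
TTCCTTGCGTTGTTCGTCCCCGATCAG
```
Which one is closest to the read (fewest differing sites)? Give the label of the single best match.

HB101

W3110 differs at 3 sites; BL21 differs at 5 sites; TOP10 differs at 8 sites; HB101 differs at 1 site. The closest is HB101.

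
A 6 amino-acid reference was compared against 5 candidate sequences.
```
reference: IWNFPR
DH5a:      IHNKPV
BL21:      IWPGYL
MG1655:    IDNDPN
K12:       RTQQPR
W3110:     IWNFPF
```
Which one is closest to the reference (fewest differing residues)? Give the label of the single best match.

W3110

Hamming distances to reference — DH5a: 3; BL21: 4; MG1655: 3; K12: 4; W3110: 1.
Smallest is W3110 with 1 mismatch.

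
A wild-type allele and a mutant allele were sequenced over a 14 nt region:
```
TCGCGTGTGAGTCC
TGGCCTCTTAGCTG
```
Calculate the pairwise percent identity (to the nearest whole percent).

Mismatches at positions 2, 5, 7, 9, 12, 13, 14 (1-based): 7 of 14.
Identical positions: 7/14 = 50% → 50%.

50%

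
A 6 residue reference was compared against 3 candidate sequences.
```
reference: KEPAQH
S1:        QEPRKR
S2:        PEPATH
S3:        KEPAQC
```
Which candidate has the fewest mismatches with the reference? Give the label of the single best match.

S1 differs at 4 residues; S2 differs at 2 residues; S3 differs at 1 residue. The closest is S3.

S3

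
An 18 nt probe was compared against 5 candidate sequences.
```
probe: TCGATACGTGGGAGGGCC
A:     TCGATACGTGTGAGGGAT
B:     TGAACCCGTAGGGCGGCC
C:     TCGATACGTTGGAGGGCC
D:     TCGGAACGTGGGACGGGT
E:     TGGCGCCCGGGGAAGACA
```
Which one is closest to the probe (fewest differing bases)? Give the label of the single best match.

Hamming distances to probe — A: 3; B: 7; C: 1; D: 5; E: 9.
Smallest is C with 1 mismatch.

C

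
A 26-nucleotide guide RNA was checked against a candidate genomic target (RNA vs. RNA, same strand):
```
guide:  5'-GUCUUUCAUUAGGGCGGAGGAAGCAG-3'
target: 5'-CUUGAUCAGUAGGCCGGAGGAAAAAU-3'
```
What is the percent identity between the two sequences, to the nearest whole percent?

65%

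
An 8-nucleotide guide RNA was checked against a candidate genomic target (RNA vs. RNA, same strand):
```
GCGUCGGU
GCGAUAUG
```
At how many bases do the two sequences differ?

Comparing position by position, 5 bases differ: 4 (U/A), 5 (C/U), 6 (G/A), 7 (G/U), 8 (U/G).

5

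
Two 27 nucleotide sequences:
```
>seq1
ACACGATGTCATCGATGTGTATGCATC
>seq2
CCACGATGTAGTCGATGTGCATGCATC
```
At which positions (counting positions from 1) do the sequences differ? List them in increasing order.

1, 10, 11, 20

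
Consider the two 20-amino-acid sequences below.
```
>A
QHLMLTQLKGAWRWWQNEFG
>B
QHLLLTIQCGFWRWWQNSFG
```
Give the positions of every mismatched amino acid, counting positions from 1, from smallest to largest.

4, 7, 8, 9, 11, 18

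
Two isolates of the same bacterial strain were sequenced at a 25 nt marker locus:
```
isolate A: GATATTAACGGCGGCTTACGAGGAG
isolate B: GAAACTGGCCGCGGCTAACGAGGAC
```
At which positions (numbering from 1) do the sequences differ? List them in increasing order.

3, 5, 7, 8, 10, 17, 25

Scanning 1-based: 3: T/A; 5: T/C; 7: A/G; 8: A/G; 10: G/C; 17: T/A; 25: G/C.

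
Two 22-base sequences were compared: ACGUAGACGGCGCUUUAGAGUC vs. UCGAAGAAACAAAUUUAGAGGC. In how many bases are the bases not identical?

9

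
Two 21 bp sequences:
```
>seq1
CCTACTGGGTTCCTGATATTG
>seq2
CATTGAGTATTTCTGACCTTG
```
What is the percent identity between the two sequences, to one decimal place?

57.1%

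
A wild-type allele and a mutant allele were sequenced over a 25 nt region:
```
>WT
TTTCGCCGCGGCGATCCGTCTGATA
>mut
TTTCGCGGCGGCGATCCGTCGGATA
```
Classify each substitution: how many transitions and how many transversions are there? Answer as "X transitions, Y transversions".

0 transitions, 2 transversions

Mismatches (1-based):
position 7: C→G (pyrimidine→purine, transversion)
position 21: T→G (pyrimidine→purine, transversion)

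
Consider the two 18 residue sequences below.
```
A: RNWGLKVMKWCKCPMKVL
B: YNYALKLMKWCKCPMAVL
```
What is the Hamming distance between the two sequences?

5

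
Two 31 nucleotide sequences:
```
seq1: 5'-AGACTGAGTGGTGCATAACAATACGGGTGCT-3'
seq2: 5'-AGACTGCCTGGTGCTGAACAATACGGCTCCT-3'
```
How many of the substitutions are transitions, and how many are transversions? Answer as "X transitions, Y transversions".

Mismatches (1-based):
position 7: A→C (purine→pyrimidine, transversion)
position 8: G→C (purine→pyrimidine, transversion)
position 15: A→T (purine→pyrimidine, transversion)
position 16: T→G (pyrimidine→purine, transversion)
position 27: G→C (purine→pyrimidine, transversion)
position 29: G→C (purine→pyrimidine, transversion)

0 transitions, 6 transversions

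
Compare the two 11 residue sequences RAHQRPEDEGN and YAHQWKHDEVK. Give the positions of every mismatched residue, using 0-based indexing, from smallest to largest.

0, 4, 5, 6, 9, 10

Scanning 0-based: 0: R/Y; 4: R/W; 5: P/K; 6: E/H; 9: G/V; 10: N/K.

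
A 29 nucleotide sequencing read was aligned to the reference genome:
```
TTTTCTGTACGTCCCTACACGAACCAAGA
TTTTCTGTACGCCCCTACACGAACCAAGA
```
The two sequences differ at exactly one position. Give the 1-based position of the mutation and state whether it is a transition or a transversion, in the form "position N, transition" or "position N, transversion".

Position 12 changes T→C. T is a pyrimidine and C is a pyrimidine, so this is a transition.

position 12, transition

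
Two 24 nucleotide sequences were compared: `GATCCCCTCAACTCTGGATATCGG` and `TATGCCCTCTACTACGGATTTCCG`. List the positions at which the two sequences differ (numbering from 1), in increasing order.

Differences at position 1 (G→T), position 4 (C→G), position 10 (A→T), position 14 (C→A), position 15 (T→C), position 20 (A→T), position 23 (G→C).

1, 4, 10, 14, 15, 20, 23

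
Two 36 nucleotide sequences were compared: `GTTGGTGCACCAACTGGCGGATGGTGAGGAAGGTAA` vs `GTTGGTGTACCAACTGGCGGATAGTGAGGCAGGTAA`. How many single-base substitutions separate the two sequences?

Comparing position by position, 3 bases differ: 8 (C/T), 23 (G/A), 30 (A/C).

3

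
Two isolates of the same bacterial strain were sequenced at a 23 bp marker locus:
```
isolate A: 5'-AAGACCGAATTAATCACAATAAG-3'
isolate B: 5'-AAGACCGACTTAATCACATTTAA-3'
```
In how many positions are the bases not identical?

4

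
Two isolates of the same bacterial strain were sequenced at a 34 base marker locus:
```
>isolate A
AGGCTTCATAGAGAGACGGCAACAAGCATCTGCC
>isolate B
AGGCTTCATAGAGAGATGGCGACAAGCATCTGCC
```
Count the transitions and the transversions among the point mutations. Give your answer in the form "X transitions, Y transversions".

Transitions (purine↔purine or pyrimidine↔pyrimidine): 17 C→T, 21 A→G.
Transversions (purine↔pyrimidine): none.

2 transitions, 0 transversions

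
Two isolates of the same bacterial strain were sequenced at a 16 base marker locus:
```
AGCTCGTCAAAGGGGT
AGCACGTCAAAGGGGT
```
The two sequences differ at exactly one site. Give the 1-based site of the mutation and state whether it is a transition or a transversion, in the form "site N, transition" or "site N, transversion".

site 4, transversion

The sequences differ only at site 4: T→A (pyrimidine→purine), a transversion.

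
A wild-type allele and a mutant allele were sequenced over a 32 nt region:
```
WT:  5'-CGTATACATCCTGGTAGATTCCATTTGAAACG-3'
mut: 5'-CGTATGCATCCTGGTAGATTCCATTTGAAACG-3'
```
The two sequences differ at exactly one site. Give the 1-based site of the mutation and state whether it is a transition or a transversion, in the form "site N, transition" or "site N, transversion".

site 6, transition

The sequences differ only at site 6: A→G (purine→purine), a transition.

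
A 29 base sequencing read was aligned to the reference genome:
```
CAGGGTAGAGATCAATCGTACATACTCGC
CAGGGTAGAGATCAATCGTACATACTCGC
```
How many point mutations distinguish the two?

0

The two sequences are identical at every position.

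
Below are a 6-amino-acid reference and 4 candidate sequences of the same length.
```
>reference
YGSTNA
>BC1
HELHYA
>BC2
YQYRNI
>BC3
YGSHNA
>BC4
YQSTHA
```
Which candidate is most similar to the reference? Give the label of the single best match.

BC3

Hamming distances to reference — BC1: 5; BC2: 4; BC3: 1; BC4: 2.
Smallest is BC3 with 1 mismatch.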